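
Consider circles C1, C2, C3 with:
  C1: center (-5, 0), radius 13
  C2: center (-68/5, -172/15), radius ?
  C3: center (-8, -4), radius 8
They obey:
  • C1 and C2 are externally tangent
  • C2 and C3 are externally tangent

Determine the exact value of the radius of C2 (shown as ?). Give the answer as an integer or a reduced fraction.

1. [ext C1·C2]  r_C2² + 26r_C2 − 328/9 = 0  ⇒  r_C2 = 4/3 (r>0 drops 1)
2. [ext C2·C3]  r_C2² + 16r_C2 − 208/9 = 0  ⇒  r_C2 = 4/3 (r>0 drops 1)

4/3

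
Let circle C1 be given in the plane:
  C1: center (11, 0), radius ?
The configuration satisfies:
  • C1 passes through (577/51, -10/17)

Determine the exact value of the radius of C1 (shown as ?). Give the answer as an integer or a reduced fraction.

1. [C1∋P]  r_C1² − 4/9 = 0  ⇒  r_C1 = 2/3 (r>0 drops 1)

2/3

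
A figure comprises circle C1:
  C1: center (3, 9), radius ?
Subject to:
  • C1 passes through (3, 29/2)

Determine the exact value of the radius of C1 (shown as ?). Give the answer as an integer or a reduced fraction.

11/2

1. [C1∋P]  r_C1² − 121/4 = 0  ⇒  r_C1 = 11/2 (r>0 drops 1)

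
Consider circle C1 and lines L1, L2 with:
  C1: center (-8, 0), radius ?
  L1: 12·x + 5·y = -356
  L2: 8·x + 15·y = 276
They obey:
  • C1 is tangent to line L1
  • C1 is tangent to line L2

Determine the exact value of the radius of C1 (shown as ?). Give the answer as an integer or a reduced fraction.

1. [C1‖L1]  r_C1² − 400 = 0  ⇒  r_C1 = 20 (r>0 drops 1)
2. [C1‖L2]  r_C1² − 400 = 0  ⇒  r_C1 = 20 (r>0 drops 1)

20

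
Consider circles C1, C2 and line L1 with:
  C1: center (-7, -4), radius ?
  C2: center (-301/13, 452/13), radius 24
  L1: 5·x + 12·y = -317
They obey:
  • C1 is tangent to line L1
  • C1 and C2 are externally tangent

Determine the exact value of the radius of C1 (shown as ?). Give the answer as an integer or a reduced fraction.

18

1. [C1‖L1]  r_C1² − 324 = 0  ⇒  r_C1 = 18 (r>0 drops 1)
2. [ext C1·C2]  r_C1² + 48r_C1 − 1188 = 0  ⇒  r_C1 = 18 (r>0 drops 1)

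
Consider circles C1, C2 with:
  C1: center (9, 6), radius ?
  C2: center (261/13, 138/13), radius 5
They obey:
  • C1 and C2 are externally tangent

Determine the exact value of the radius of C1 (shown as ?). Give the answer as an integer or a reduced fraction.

7

1. [ext C1·C2]  r_C1² + 10r_C1 − 119 = 0  ⇒  r_C1 = 7 (r>0 drops 1)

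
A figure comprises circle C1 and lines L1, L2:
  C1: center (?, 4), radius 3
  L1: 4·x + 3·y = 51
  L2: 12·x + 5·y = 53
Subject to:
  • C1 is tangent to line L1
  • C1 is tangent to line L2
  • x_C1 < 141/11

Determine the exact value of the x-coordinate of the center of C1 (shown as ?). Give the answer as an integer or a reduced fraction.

1. [C1‖L1]  x_C1² − (39/2)x_C1 + 81 = 0  ⇒  x_C1 = 6 or 27/2
2. [C1‖L2]  x_C1² − (11/2)x_C1 − 3 = 0  ⇒  x_C1 = -1/2 or 6

6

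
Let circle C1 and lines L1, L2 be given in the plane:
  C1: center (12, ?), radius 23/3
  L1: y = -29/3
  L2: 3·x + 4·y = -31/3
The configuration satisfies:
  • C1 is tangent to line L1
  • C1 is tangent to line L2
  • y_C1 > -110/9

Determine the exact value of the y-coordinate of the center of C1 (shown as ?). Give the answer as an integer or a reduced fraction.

1. [C1‖L1]  y_C1² + (58/3)y_C1 + 104/3 = 0  ⇒  y_C1 = -52/3 or -2
2. [C1‖L2]  y_C1² + (139/6)y_C1 + 127/3 = 0  ⇒  y_C1 = -127/6 or -2

-2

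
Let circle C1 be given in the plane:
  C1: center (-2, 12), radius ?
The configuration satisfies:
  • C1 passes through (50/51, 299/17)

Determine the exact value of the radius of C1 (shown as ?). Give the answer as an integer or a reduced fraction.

1. [C1∋P]  r_C1² − 361/9 = 0  ⇒  r_C1 = 19/3 (r>0 drops 1)

19/3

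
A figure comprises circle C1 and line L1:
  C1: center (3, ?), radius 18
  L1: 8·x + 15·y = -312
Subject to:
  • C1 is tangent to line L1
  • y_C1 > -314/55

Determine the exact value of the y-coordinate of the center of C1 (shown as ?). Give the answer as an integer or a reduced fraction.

1. [C1‖L1]  y_C1² + (224/5)y_C1 + 428/5 = 0  ⇒  y_C1 = -214/5 or -2
2. given y_C1 > -314/55: keep -2

-2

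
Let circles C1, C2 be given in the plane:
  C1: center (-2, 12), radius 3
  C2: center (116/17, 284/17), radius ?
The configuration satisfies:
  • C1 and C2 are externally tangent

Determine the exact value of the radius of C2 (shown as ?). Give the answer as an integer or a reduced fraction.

7

1. [ext C1·C2]  r_C2² + 6r_C2 − 91 = 0  ⇒  r_C2 = 7 (r>0 drops 1)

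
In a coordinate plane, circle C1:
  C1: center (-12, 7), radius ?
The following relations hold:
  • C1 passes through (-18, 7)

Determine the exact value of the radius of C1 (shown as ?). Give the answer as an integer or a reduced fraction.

1. [C1∋P]  r_C1² − 36 = 0  ⇒  r_C1 = 6 (r>0 drops 1)

6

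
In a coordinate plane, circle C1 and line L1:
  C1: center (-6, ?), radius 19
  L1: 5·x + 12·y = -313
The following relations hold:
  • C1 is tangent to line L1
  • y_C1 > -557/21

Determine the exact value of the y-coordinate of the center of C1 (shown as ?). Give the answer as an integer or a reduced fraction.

-3

1. [C1‖L1]  y_C1² + (283/6)y_C1 + 265/2 = 0  ⇒  y_C1 = -265/6 or -3
2. given y_C1 > -557/21: keep -3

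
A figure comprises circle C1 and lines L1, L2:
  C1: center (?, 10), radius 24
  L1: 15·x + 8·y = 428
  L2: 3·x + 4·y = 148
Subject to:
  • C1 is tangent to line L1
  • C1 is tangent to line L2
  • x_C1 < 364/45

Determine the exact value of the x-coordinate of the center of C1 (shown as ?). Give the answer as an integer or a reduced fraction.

-4

1. [C1‖L1]  x_C1² − (232/5)x_C1 − 1008/5 = 0  ⇒  x_C1 = -4 or 252/5
2. [C1‖L2]  x_C1² − 72x_C1 − 304 = 0  ⇒  x_C1 = -4 or 76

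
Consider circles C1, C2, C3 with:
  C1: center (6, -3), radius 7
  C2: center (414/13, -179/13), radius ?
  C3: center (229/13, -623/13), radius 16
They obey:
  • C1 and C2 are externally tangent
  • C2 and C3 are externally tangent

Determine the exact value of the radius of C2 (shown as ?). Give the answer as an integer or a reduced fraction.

1. [ext C1·C2]  r_C2² + 14r_C2 − 735 = 0  ⇒  r_C2 = 21 (r>0 drops 1)
2. [ext C2·C3]  r_C2² + 32r_C2 − 1113 = 0  ⇒  r_C2 = 21 (r>0 drops 1)

21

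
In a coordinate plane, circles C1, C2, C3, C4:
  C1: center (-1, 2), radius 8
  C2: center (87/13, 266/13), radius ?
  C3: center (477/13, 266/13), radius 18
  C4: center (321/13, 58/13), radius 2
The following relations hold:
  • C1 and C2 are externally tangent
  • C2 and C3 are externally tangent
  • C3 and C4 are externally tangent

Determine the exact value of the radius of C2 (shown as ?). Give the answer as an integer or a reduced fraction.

12

1. [ext C1·C2]  r_C2² + 16r_C2 − 336 = 0  ⇒  r_C2 = 12 (r>0 drops 1)
2. [ext C2·C3]  r_C2² + 36r_C2 − 576 = 0  ⇒  r_C2 = 12 (r>0 drops 1)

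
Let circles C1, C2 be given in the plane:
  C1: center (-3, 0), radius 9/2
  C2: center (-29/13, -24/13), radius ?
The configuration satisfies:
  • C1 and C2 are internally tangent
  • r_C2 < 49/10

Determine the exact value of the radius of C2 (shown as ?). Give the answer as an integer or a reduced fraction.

1. [int C1,C2]  r_C2² − 9r_C2 + 65/4 = 0  ⇒  r_C2 = 5/2 or 13/2
2. given r_C2 < 49/10: keep 5/2

5/2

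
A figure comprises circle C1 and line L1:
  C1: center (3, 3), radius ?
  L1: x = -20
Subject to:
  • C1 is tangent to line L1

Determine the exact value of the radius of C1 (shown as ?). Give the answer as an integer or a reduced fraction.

23

1. [C1‖L1]  r_C1² − 529 = 0  ⇒  r_C1 = 23 (r>0 drops 1)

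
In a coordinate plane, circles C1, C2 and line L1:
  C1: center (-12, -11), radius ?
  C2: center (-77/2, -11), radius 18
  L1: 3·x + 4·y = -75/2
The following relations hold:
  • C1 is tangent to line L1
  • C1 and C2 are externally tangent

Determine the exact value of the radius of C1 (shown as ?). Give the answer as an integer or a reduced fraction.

1. [C1‖L1]  r_C1² − 289/4 = 0  ⇒  r_C1 = 17/2 (r>0 drops 1)
2. [ext C1·C2]  r_C1² + 36r_C1 − 1513/4 = 0  ⇒  r_C1 = 17/2 (r>0 drops 1)

17/2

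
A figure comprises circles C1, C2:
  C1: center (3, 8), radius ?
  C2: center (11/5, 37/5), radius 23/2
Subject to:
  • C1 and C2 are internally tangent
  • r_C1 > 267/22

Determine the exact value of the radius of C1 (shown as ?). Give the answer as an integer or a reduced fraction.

25/2

1. [int C1,C2]  r_C1² − 23r_C1 + 525/4 = 0  ⇒  r_C1 = 21/2 or 25/2
2. given r_C1 > 267/22: keep 25/2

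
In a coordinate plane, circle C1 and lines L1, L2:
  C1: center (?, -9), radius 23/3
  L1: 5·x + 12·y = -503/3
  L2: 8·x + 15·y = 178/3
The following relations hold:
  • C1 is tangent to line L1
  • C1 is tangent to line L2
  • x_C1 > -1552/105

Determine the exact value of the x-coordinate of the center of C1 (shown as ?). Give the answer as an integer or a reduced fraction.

8

1. [C1‖L1]  x_C1² + (358/15)x_C1 − 3824/15 = 0  ⇒  x_C1 = -478/15 or 8
2. [C1‖L2]  x_C1² − (583/12)x_C1 + 974/3 = 0  ⇒  x_C1 = 8 or 487/12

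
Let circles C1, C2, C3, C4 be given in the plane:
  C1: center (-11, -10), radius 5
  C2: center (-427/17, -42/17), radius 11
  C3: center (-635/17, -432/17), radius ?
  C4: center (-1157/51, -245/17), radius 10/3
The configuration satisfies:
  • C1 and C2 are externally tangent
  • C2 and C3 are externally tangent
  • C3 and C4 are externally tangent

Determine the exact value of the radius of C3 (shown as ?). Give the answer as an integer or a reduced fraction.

1. [ext C2·C3]  r_C3² + 22r_C3 − 555 = 0  ⇒  r_C3 = 15 (r>0 drops 1)
2. [ext C3·C4]  r_C3² + (20/3)r_C3 − 325 = 0  ⇒  r_C3 = 15 (r>0 drops 1)

15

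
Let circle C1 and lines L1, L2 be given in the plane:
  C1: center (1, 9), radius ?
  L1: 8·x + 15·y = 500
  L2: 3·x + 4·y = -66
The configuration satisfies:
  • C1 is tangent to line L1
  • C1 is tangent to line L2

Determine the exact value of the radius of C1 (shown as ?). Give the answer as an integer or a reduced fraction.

1. [C1‖L1]  r_C1² − 441 = 0  ⇒  r_C1 = 21 (r>0 drops 1)
2. [C1‖L2]  r_C1² − 441 = 0  ⇒  r_C1 = 21 (r>0 drops 1)

21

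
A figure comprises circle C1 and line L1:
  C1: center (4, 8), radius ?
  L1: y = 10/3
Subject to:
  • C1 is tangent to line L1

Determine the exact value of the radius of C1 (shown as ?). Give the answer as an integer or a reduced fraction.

1. [C1‖L1]  r_C1² − 196/9 = 0  ⇒  r_C1 = 14/3 (r>0 drops 1)

14/3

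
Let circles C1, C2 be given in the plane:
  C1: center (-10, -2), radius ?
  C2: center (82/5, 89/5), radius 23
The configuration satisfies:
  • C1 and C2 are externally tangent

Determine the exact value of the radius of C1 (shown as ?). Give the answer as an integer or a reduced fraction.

10

1. [ext C1·C2]  r_C1² + 46r_C1 − 560 = 0  ⇒  r_C1 = 10 (r>0 drops 1)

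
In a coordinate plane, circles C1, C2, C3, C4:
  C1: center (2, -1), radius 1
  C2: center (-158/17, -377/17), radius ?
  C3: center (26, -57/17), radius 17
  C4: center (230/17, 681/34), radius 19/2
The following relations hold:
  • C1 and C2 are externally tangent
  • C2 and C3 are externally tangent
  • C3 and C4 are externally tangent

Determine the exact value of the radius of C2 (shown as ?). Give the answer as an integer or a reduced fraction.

1. [ext C1·C2]  r_C2² + 2r_C2 − 575 = 0  ⇒  r_C2 = 23 (r>0 drops 1)
2. [ext C2·C3]  r_C2² + 34r_C2 − 1311 = 0  ⇒  r_C2 = 23 (r>0 drops 1)

23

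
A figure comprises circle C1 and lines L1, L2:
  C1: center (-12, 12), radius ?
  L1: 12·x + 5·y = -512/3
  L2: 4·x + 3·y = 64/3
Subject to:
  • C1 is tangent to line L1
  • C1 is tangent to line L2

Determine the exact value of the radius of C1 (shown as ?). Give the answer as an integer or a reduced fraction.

1. [C1‖L1]  r_C1² − 400/9 = 0  ⇒  r_C1 = 20/3 (r>0 drops 1)
2. [C1‖L2]  r_C1² − 400/9 = 0  ⇒  r_C1 = 20/3 (r>0 drops 1)

20/3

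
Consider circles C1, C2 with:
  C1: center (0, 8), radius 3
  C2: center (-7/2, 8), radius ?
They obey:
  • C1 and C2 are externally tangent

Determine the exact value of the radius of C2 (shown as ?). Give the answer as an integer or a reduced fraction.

1. [ext C1·C2]  r_C2² + 6r_C2 − 13/4 = 0  ⇒  r_C2 = 1/2 (r>0 drops 1)

1/2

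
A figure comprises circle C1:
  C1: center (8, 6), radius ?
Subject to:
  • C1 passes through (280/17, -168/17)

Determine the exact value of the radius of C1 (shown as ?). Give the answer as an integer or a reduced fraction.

1. [C1∋P]  r_C1² − 324 = 0  ⇒  r_C1 = 18 (r>0 drops 1)

18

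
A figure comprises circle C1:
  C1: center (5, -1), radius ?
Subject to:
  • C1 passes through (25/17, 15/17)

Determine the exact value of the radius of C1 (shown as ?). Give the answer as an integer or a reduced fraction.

4

1. [C1∋P]  r_C1² − 16 = 0  ⇒  r_C1 = 4 (r>0 drops 1)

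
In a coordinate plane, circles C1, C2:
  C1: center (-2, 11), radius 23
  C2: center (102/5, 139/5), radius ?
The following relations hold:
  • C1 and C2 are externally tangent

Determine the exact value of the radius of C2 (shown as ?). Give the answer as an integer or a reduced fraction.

5

1. [ext C1·C2]  r_C2² + 46r_C2 − 255 = 0  ⇒  r_C2 = 5 (r>0 drops 1)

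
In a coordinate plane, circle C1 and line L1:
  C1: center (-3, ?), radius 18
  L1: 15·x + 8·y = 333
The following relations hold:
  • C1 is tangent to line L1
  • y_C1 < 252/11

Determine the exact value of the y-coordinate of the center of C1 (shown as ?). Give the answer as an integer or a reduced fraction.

9

1. [C1‖L1]  y_C1² − (189/2)y_C1 + 1539/2 = 0  ⇒  y_C1 = 9 or 171/2
2. given y_C1 < 252/11: keep 9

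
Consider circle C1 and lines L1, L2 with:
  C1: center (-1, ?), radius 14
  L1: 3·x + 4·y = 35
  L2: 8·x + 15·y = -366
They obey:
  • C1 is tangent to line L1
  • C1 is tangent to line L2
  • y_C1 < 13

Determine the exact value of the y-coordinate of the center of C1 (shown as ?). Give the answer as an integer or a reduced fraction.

-8

1. [C1‖L1]  y_C1² − 19y_C1 − 216 = 0  ⇒  y_C1 = -8 or 27
2. [C1‖L2]  y_C1² + (716/15)y_C1 + 4768/15 = 0  ⇒  y_C1 = -596/15 or -8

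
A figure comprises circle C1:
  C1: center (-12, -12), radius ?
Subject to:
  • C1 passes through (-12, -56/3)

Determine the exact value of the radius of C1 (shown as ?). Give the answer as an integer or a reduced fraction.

1. [C1∋P]  r_C1² − 400/9 = 0  ⇒  r_C1 = 20/3 (r>0 drops 1)

20/3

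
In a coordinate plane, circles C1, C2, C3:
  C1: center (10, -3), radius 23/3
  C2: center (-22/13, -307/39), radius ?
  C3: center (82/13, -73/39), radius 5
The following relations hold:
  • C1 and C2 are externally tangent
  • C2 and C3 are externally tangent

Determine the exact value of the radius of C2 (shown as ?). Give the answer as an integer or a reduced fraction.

1. [ext C1·C2]  r_C2² + (46/3)r_C2 − 305/3 = 0  ⇒  r_C2 = 5 (r>0 drops 1)
2. [ext C2·C3]  r_C2² + 10r_C2 − 75 = 0  ⇒  r_C2 = 5 (r>0 drops 1)

5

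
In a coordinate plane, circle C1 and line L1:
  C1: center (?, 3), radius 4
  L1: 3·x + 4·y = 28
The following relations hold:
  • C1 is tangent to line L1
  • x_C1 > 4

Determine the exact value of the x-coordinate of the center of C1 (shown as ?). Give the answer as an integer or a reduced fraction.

12

1. [C1‖L1]  x_C1² − (32/3)x_C1 − 16 = 0  ⇒  x_C1 = -4/3 or 12
2. given x_C1 > 4: keep 12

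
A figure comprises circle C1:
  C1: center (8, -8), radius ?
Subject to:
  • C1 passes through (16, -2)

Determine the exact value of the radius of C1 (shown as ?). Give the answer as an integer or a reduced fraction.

10

1. [C1∋P]  r_C1² − 100 = 0  ⇒  r_C1 = 10 (r>0 drops 1)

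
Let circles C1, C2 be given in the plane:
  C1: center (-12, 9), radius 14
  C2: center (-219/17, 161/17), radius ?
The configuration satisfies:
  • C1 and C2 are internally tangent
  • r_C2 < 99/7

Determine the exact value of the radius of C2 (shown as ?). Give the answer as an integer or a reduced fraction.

1. [int C1,C2]  r_C2² − 28r_C2 + 195 = 0  ⇒  r_C2 = 13 or 15
2. given r_C2 < 99/7: keep 13

13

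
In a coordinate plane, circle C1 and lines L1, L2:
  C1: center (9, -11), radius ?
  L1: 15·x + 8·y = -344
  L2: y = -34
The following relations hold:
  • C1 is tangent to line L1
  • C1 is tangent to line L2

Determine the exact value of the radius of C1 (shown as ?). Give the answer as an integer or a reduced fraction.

1. [C1‖L1]  r_C1² − 529 = 0  ⇒  r_C1 = 23 (r>0 drops 1)
2. [C1‖L2]  r_C1² − 529 = 0  ⇒  r_C1 = 23 (r>0 drops 1)

23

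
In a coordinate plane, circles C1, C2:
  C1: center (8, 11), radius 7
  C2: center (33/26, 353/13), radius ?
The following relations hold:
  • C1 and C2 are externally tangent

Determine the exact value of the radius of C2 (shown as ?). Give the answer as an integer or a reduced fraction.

1. [ext C1·C2]  r_C2² + 14r_C2 − 1029/4 = 0  ⇒  r_C2 = 21/2 (r>0 drops 1)

21/2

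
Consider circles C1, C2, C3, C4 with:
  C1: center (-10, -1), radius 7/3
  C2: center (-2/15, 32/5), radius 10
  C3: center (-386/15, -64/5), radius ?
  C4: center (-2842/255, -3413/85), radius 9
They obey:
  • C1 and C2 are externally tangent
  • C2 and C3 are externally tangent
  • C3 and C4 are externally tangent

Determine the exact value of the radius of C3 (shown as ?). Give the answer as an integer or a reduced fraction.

1. [ext C2·C3]  r_C3² + 20r_C3 − 924 = 0  ⇒  r_C3 = 22 (r>0 drops 1)
2. [ext C3·C4]  r_C3² + 18r_C3 − 880 = 0  ⇒  r_C3 = 22 (r>0 drops 1)

22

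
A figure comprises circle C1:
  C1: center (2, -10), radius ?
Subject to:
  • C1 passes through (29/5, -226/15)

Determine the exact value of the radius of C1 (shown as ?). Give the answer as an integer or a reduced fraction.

1. [C1∋P]  r_C1² − 361/9 = 0  ⇒  r_C1 = 19/3 (r>0 drops 1)

19/3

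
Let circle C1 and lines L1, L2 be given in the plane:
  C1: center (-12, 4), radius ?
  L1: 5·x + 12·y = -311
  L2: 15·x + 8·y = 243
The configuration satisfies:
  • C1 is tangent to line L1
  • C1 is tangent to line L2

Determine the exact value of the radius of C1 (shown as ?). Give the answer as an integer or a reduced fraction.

1. [C1‖L1]  r_C1² − 529 = 0  ⇒  r_C1 = 23 (r>0 drops 1)
2. [C1‖L2]  r_C1² − 529 = 0  ⇒  r_C1 = 23 (r>0 drops 1)

23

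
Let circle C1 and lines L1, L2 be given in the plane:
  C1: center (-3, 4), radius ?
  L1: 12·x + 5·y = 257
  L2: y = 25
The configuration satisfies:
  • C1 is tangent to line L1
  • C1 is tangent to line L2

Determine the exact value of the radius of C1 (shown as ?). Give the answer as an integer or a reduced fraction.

1. [C1‖L1]  r_C1² − 441 = 0  ⇒  r_C1 = 21 (r>0 drops 1)
2. [C1‖L2]  r_C1² − 441 = 0  ⇒  r_C1 = 21 (r>0 drops 1)

21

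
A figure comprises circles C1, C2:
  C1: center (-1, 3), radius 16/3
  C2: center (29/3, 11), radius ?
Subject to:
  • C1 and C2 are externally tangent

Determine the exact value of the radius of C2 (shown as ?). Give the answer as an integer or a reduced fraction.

8

1. [ext C1·C2]  r_C2² + (32/3)r_C2 − 448/3 = 0  ⇒  r_C2 = 8 (r>0 drops 1)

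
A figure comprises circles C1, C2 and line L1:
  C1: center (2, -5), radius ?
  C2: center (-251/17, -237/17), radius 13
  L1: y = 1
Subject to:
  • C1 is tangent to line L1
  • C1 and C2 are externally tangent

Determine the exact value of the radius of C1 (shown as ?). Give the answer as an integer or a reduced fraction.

1. [C1‖L1]  r_C1² − 36 = 0  ⇒  r_C1 = 6 (r>0 drops 1)
2. [ext C1·C2]  r_C1² + 26r_C1 − 192 = 0  ⇒  r_C1 = 6 (r>0 drops 1)

6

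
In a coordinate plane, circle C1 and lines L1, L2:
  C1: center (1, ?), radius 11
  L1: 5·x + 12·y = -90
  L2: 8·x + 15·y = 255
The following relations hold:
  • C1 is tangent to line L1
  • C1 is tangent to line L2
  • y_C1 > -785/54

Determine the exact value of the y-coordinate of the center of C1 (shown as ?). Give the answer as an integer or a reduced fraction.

1. [C1‖L1]  y_C1² + (95/6)y_C1 − 238/3 = 0  ⇒  y_C1 = -119/6 or 4
2. [C1‖L2]  y_C1² − (494/15)y_C1 + 1736/15 = 0  ⇒  y_C1 = 4 or 434/15

4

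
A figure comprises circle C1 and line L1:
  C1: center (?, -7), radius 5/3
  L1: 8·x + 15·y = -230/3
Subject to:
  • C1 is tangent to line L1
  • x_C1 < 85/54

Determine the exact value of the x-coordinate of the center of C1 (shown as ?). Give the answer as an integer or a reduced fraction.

0

1. [C1‖L1]  x_C1² − (85/12)x_C1 = 0  ⇒  x_C1 = 0 or 85/12
2. given x_C1 < 85/54: keep 0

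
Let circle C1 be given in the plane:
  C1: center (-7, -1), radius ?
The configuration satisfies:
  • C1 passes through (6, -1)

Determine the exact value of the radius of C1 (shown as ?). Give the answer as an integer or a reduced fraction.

13

1. [C1∋P]  r_C1² − 169 = 0  ⇒  r_C1 = 13 (r>0 drops 1)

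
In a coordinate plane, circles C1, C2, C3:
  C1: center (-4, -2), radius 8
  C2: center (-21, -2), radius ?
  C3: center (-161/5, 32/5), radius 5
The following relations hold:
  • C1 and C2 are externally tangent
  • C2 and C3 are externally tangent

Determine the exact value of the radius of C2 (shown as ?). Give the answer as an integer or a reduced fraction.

1. [ext C1·C2]  r_C2² + 16r_C2 − 225 = 0  ⇒  r_C2 = 9 (r>0 drops 1)
2. [ext C2·C3]  r_C2² + 10r_C2 − 171 = 0  ⇒  r_C2 = 9 (r>0 drops 1)

9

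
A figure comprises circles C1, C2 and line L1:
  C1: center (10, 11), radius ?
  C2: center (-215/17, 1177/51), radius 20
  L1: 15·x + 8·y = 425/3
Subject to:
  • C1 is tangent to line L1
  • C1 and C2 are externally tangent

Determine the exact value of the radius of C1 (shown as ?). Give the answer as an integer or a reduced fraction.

1. [C1‖L1]  r_C1² − 289/9 = 0  ⇒  r_C1 = 17/3 (r>0 drops 1)
2. [ext C1·C2]  r_C1² + 40r_C1 − 2329/9 = 0  ⇒  r_C1 = 17/3 (r>0 drops 1)

17/3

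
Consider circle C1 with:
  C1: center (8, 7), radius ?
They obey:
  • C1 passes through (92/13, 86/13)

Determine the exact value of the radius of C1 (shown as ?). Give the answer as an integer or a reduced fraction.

1

1. [C1∋P]  r_C1² − 1 = 0  ⇒  r_C1 = 1 (r>0 drops 1)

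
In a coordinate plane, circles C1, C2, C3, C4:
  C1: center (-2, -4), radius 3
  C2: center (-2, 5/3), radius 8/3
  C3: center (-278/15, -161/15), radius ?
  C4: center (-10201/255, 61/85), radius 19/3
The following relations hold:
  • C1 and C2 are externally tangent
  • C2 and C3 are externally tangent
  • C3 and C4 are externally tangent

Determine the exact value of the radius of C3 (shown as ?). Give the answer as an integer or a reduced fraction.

1. [ext C2·C3]  r_C3² + (16/3)r_C3 − 420 = 0  ⇒  r_C3 = 18 (r>0 drops 1)
2. [ext C3·C4]  r_C3² + (38/3)r_C3 − 552 = 0  ⇒  r_C3 = 18 (r>0 drops 1)

18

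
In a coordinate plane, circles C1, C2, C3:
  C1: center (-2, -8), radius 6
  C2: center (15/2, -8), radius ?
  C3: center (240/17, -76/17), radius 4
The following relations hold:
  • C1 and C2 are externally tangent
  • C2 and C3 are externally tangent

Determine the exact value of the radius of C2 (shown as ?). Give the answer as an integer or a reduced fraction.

1. [ext C1·C2]  r_C2² + 12r_C2 − 217/4 = 0  ⇒  r_C2 = 7/2 (r>0 drops 1)
2. [ext C2·C3]  r_C2² + 8r_C2 − 161/4 = 0  ⇒  r_C2 = 7/2 (r>0 drops 1)

7/2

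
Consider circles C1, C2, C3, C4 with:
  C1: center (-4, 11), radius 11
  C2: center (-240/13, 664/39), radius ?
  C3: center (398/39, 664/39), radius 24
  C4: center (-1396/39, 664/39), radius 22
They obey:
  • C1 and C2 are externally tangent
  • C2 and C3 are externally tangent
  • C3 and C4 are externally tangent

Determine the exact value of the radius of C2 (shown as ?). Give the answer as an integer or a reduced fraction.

1. [ext C1·C2]  r_C2² + 22r_C2 − 1120/9 = 0  ⇒  r_C2 = 14/3 (r>0 drops 1)
2. [ext C2·C3]  r_C2² + 48r_C2 − 2212/9 = 0  ⇒  r_C2 = 14/3 (r>0 drops 1)

14/3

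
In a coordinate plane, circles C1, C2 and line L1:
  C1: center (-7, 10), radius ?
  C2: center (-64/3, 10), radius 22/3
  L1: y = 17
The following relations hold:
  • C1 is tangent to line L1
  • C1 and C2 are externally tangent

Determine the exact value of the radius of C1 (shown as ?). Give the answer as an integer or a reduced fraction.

7

1. [C1‖L1]  r_C1² − 49 = 0  ⇒  r_C1 = 7 (r>0 drops 1)
2. [ext C1·C2]  r_C1² + (44/3)r_C1 − 455/3 = 0  ⇒  r_C1 = 7 (r>0 drops 1)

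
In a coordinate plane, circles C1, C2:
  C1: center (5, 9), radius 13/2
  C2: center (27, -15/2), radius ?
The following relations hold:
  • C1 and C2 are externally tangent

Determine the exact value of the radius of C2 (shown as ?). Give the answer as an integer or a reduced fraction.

1. [ext C1·C2]  r_C2² + 13r_C2 − 714 = 0  ⇒  r_C2 = 21 (r>0 drops 1)

21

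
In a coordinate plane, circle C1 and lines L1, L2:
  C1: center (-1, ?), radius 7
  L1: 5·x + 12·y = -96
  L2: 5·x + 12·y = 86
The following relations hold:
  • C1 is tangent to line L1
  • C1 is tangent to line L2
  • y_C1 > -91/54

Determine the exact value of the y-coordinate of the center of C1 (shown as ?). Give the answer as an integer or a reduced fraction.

1. [C1‖L1]  y_C1² + (91/6)y_C1 = 0  ⇒  y_C1 = -91/6 or 0
2. [C1‖L2]  y_C1² − (91/6)y_C1 = 0  ⇒  y_C1 = 0 or 91/6

0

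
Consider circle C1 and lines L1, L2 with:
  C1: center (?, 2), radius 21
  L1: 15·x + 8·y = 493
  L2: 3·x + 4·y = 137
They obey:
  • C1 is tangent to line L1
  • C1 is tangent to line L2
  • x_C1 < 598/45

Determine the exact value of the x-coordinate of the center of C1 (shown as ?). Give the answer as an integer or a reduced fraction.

1. [C1‖L1]  x_C1² − (318/5)x_C1 + 2224/5 = 0  ⇒  x_C1 = 8 or 278/5
2. [C1‖L2]  x_C1² − 86x_C1 + 624 = 0  ⇒  x_C1 = 8 or 78

8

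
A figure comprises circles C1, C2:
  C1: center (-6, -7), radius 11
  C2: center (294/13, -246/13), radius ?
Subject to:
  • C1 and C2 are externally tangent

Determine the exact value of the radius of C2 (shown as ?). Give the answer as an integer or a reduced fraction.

1. [ext C1·C2]  r_C2² + 22r_C2 − 840 = 0  ⇒  r_C2 = 20 (r>0 drops 1)

20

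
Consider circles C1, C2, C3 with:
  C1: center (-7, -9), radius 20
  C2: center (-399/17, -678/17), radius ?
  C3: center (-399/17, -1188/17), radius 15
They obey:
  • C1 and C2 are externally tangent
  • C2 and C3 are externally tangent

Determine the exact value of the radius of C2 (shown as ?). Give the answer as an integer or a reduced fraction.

1. [ext C1·C2]  r_C2² + 40r_C2 − 825 = 0  ⇒  r_C2 = 15 (r>0 drops 1)
2. [ext C2·C3]  r_C2² + 30r_C2 − 675 = 0  ⇒  r_C2 = 15 (r>0 drops 1)

15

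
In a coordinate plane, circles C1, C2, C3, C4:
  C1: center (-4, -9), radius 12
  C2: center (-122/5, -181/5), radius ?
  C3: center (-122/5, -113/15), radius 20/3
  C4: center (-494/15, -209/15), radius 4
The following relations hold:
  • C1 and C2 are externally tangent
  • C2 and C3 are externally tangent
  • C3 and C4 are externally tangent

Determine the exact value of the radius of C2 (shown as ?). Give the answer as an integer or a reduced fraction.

1. [ext C1·C2]  r_C2² + 24r_C2 − 1012 = 0  ⇒  r_C2 = 22 (r>0 drops 1)
2. [ext C2·C3]  r_C2² + (40/3)r_C2 − 2332/3 = 0  ⇒  r_C2 = 22 (r>0 drops 1)

22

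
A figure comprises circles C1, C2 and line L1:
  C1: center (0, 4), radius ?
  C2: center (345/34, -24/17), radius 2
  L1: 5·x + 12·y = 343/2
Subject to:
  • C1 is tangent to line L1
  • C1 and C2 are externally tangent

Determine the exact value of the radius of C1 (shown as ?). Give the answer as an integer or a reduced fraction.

1. [C1‖L1]  r_C1² − 361/4 = 0  ⇒  r_C1 = 19/2 (r>0 drops 1)
2. [ext C1·C2]  r_C1² + 4r_C1 − 513/4 = 0  ⇒  r_C1 = 19/2 (r>0 drops 1)

19/2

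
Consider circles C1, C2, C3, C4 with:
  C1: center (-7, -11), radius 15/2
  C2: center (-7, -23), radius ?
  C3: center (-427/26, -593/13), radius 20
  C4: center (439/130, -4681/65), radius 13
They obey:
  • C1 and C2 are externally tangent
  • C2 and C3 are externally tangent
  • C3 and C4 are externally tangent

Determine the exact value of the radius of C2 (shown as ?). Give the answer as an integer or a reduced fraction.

1. [ext C1·C2]  r_C2² + 15r_C2 − 351/4 = 0  ⇒  r_C2 = 9/2 (r>0 drops 1)
2. [ext C2·C3]  r_C2² + 40r_C2 − 801/4 = 0  ⇒  r_C2 = 9/2 (r>0 drops 1)

9/2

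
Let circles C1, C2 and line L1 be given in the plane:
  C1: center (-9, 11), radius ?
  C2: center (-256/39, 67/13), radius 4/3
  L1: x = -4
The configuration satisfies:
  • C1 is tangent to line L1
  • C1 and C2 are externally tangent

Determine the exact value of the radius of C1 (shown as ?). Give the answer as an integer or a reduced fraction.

5

1. [C1‖L1]  r_C1² − 25 = 0  ⇒  r_C1 = 5 (r>0 drops 1)
2. [ext C1·C2]  r_C1² + (8/3)r_C1 − 115/3 = 0  ⇒  r_C1 = 5 (r>0 drops 1)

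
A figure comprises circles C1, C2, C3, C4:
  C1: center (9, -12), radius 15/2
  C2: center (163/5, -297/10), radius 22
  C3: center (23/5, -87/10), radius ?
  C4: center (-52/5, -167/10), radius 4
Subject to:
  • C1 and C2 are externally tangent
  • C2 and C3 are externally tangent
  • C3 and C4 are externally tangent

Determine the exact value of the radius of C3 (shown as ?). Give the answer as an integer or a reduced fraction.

1. [ext C2·C3]  r_C3² + 44r_C3 − 741 = 0  ⇒  r_C3 = 13 (r>0 drops 1)
2. [ext C3·C4]  r_C3² + 8r_C3 − 273 = 0  ⇒  r_C3 = 13 (r>0 drops 1)

13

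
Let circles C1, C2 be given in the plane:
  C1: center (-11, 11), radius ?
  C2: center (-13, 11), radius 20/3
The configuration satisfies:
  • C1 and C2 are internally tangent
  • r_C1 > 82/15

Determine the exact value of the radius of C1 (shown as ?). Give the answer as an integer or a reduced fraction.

1. [int C1,C2]  r_C1² − (40/3)r_C1 + 364/9 = 0  ⇒  r_C1 = 14/3 or 26/3
2. given r_C1 > 82/15: keep 26/3

26/3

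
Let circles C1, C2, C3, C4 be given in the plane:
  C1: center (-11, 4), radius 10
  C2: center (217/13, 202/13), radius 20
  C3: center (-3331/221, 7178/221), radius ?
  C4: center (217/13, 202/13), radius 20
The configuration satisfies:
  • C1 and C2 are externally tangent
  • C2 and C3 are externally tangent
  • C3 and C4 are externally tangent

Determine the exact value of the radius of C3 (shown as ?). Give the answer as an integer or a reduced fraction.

1. [ext C2·C3]  r_C3² + 40r_C3 − 896 = 0  ⇒  r_C3 = 16 (r>0 drops 1)
2. [ext C3·C4]  r_C3² + 40r_C3 − 896 = 0  ⇒  r_C3 = 16 (r>0 drops 1)

16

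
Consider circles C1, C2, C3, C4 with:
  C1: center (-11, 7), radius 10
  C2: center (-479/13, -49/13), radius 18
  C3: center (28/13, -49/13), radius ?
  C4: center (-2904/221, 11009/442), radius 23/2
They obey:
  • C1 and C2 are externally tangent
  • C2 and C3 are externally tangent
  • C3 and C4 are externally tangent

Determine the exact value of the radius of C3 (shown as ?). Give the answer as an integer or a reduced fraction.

21

1. [ext C2·C3]  r_C3² + 36r_C3 − 1197 = 0  ⇒  r_C3 = 21 (r>0 drops 1)
2. [ext C3·C4]  r_C3² + 23r_C3 − 924 = 0  ⇒  r_C3 = 21 (r>0 drops 1)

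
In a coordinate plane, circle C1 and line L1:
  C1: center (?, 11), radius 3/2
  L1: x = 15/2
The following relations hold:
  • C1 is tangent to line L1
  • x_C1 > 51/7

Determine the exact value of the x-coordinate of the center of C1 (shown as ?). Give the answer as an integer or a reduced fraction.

1. [C1‖L1]  x_C1² − 15x_C1 + 54 = 0  ⇒  x_C1 = 6 or 9
2. given x_C1 > 51/7: keep 9

9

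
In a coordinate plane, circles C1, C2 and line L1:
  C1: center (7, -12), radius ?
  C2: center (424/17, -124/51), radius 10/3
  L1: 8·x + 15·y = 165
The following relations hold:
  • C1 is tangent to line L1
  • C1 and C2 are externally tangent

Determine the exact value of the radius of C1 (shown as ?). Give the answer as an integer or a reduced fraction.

1. [C1‖L1]  r_C1² − 289 = 0  ⇒  r_C1 = 17 (r>0 drops 1)
2. [ext C1·C2]  r_C1² + (20/3)r_C1 − 1207/3 = 0  ⇒  r_C1 = 17 (r>0 drops 1)

17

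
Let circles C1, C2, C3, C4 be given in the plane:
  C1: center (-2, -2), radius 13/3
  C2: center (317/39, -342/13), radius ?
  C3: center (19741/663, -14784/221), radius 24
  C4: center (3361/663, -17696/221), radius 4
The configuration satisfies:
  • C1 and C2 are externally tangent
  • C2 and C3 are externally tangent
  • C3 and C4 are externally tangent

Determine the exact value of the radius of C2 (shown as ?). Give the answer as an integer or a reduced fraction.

22

1. [ext C1·C2]  r_C2² + (26/3)r_C2 − 2024/3 = 0  ⇒  r_C2 = 22 (r>0 drops 1)
2. [ext C2·C3]  r_C2² + 48r_C2 − 1540 = 0  ⇒  r_C2 = 22 (r>0 drops 1)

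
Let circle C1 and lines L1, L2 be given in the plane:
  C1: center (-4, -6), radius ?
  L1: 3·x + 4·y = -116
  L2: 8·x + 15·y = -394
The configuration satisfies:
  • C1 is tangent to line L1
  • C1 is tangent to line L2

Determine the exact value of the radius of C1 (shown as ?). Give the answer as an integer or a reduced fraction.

1. [C1‖L1]  r_C1² − 256 = 0  ⇒  r_C1 = 16 (r>0 drops 1)
2. [C1‖L2]  r_C1² − 256 = 0  ⇒  r_C1 = 16 (r>0 drops 1)

16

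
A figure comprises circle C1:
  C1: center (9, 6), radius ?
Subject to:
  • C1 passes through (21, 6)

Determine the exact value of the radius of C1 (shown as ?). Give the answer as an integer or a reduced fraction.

12

1. [C1∋P]  r_C1² − 144 = 0  ⇒  r_C1 = 12 (r>0 drops 1)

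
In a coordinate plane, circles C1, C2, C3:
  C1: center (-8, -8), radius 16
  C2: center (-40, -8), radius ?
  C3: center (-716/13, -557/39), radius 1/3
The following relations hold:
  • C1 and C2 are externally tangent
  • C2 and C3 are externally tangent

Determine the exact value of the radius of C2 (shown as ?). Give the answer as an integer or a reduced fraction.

16

1. [ext C1·C2]  r_C2² + 32r_C2 − 768 = 0  ⇒  r_C2 = 16 (r>0 drops 1)
2. [ext C2·C3]  r_C2² + (2/3)r_C2 − 800/3 = 0  ⇒  r_C2 = 16 (r>0 drops 1)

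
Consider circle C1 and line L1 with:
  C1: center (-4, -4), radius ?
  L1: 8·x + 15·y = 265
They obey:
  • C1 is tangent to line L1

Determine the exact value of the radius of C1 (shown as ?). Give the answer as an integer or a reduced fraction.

1. [C1‖L1]  r_C1² − 441 = 0  ⇒  r_C1 = 21 (r>0 drops 1)

21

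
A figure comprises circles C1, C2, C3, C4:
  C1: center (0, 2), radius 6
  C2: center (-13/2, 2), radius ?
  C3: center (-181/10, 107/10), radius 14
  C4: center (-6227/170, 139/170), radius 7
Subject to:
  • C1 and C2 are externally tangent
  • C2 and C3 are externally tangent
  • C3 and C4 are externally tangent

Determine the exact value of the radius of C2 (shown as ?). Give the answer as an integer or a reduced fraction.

1/2

1. [ext C1·C2]  r_C2² + 12r_C2 − 25/4 = 0  ⇒  r_C2 = 1/2 (r>0 drops 1)
2. [ext C2·C3]  r_C2² + 28r_C2 − 57/4 = 0  ⇒  r_C2 = 1/2 (r>0 drops 1)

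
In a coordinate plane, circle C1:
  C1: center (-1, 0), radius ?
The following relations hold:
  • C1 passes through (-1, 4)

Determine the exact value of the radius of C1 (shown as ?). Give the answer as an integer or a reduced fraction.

1. [C1∋P]  r_C1² − 16 = 0  ⇒  r_C1 = 4 (r>0 drops 1)

4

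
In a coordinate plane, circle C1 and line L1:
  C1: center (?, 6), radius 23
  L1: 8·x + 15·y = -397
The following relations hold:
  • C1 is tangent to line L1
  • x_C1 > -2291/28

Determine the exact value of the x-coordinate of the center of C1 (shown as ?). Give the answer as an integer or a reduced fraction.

1. [C1‖L1]  x_C1² + (487/4)x_C1 + 1317 = 0  ⇒  x_C1 = -439/4 or -12
2. given x_C1 > -2291/28: keep -12

-12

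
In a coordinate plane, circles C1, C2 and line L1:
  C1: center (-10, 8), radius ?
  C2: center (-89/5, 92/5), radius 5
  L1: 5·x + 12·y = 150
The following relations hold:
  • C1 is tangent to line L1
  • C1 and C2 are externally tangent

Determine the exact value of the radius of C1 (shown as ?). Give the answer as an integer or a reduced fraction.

8

1. [C1‖L1]  r_C1² − 64 = 0  ⇒  r_C1 = 8 (r>0 drops 1)
2. [ext C1·C2]  r_C1² + 10r_C1 − 144 = 0  ⇒  r_C1 = 8 (r>0 drops 1)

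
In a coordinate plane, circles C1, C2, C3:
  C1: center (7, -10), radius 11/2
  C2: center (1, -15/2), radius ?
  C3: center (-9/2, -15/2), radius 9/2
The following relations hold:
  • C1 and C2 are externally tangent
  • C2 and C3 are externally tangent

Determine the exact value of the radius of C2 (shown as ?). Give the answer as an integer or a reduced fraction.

1. [ext C1·C2]  r_C2² + 11r_C2 − 12 = 0  ⇒  r_C2 = 1 (r>0 drops 1)
2. [ext C2·C3]  r_C2² + 9r_C2 − 10 = 0  ⇒  r_C2 = 1 (r>0 drops 1)

1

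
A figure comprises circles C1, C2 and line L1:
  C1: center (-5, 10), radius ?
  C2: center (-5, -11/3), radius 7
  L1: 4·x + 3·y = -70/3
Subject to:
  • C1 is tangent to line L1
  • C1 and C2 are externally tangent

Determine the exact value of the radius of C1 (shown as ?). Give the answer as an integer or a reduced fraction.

20/3

1. [C1‖L1]  r_C1² − 400/9 = 0  ⇒  r_C1 = 20/3 (r>0 drops 1)
2. [ext C1·C2]  r_C1² + 14r_C1 − 1240/9 = 0  ⇒  r_C1 = 20/3 (r>0 drops 1)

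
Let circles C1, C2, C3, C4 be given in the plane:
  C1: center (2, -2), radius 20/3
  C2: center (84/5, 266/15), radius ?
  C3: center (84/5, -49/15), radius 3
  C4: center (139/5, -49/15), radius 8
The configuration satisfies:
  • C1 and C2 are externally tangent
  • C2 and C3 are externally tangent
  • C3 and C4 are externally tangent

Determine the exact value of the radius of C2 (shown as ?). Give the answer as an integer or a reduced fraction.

18

1. [ext C1·C2]  r_C2² + (40/3)r_C2 − 564 = 0  ⇒  r_C2 = 18 (r>0 drops 1)
2. [ext C2·C3]  r_C2² + 6r_C2 − 432 = 0  ⇒  r_C2 = 18 (r>0 drops 1)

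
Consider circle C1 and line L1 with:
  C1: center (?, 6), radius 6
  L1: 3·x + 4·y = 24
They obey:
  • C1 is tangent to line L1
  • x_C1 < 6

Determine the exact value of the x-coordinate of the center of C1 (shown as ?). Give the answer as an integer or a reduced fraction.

-10

1. [C1‖L1]  x_C1² − 100 = 0  ⇒  x_C1 = -10 or 10
2. given x_C1 < 6: keep -10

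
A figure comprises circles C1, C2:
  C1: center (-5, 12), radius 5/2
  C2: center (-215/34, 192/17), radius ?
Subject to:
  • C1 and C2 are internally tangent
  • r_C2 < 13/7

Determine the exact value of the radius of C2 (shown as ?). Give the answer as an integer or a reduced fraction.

1. [int C1,C2]  r_C2² − 5r_C2 + 4 = 0  ⇒  r_C2 = 1 or 4
2. given r_C2 < 13/7: keep 1

1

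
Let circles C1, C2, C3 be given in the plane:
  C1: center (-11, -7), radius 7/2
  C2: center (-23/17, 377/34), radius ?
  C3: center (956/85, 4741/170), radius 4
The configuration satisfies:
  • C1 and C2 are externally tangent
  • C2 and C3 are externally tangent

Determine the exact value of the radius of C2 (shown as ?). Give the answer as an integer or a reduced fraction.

17

1. [ext C1·C2]  r_C2² + 7r_C2 − 408 = 0  ⇒  r_C2 = 17 (r>0 drops 1)
2. [ext C2·C3]  r_C2² + 8r_C2 − 425 = 0  ⇒  r_C2 = 17 (r>0 drops 1)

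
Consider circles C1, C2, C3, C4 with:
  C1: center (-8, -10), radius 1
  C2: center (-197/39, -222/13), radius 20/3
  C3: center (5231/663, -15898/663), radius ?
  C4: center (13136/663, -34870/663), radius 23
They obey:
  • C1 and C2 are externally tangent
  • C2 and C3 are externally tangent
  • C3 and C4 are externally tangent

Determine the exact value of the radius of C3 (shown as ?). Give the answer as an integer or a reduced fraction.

8

1. [ext C2·C3]  r_C3² + (40/3)r_C3 − 512/3 = 0  ⇒  r_C3 = 8 (r>0 drops 1)
2. [ext C3·C4]  r_C3² + 46r_C3 − 432 = 0  ⇒  r_C3 = 8 (r>0 drops 1)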